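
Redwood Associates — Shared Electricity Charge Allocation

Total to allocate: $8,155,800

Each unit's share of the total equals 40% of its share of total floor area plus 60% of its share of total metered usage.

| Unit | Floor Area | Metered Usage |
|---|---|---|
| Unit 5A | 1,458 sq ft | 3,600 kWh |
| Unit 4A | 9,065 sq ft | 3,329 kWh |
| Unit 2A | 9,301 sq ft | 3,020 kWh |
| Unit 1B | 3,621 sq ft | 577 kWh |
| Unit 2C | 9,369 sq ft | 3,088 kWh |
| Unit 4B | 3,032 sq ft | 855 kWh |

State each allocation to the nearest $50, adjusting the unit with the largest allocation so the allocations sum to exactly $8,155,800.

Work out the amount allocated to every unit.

Unit 5A: $1,350,250; Unit 4A: $1,950,850; Unit 2A: $1,867,850; Unit 1B: $524,700; Unit 2C: $1,897,050; Unit 4B: $565,100

Floor area total 35,846; metered usage total 14,469.
Combined weights (40% floor area + 60% metered usage): Unit 5A 0.1656; Unit 4A 0.2392; Unit 2A 0.2290; Unit 1B 0.0643; Unit 2C 0.2326; Unit 4B 0.0693.
Raw shares: Unit 5A 1,350,227.56; Unit 4A 1,950,882.04; Unit 2A 1,867,855.06; Unit 1B 524,688.70; Unit 2C 1,897,041.60; Unit 4B 565,105.04.
At nearest $50: Unit 5A $1,350,250; Unit 4A $1,950,900; Unit 2A $1,867,850; Unit 1B $524,700; Unit 2C $1,897,050; Unit 4B $565,100. Sum = $8,155,850.
Difference $8,155,800 − $8,155,850 = −$50 applied to largest allocation (Unit 4A): Unit 4A becomes $1,950,850.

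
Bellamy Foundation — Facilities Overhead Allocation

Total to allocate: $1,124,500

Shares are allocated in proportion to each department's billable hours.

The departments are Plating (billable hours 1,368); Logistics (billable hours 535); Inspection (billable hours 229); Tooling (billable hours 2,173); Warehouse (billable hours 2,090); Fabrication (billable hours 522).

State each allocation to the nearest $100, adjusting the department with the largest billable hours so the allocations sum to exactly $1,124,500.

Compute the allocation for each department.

Sum of billable hours: 1,368 + 535 + 229 + 2,173 + 2,090 + 522 = 6,917.
Proportional shares: Plating 222,396.41; Logistics 86,975.21; Inspection 37,228.64; Tooling 353,265.65; Warehouse 339,772.30; Fabrication 84,861.79.
After rounding ($100): Plating $222,400; Logistics $87,000; Inspection $37,200; Tooling $353,300; Warehouse $339,800; Fabrication $84,900. Sum = $1,124,600.
Difference $1,124,500 − $1,124,600 = −$100 applied to largest billable hours (Tooling): Tooling becomes $353,200.

Plating: $222,400 · Logistics: $87,000 · Inspection: $37,200 · Tooling: $353,200 · Warehouse: $339,800 · Fabrication: $84,900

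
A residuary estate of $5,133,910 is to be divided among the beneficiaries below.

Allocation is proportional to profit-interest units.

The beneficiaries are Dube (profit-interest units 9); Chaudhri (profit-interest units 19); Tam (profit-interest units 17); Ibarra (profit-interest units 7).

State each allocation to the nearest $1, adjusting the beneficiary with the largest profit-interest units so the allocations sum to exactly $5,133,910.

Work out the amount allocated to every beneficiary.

Combined profit-interest units = 9 + 19 + 17 + 7 = 52.
Pro-rata amounts: Dube 888,561.35; Chaudhri 1,875,851.73; Tam 1,678,393.65; Ibarra 691,103.27.
At nearest $1: Dube $888,561; Chaudhri $1,875,852; Tam $1,678,394; Ibarra $691,103. Sum = $5,133,910.
Sum already equals the total — no adjustment.

Dube: $888,561 | Chaudhri: $1,875,852 | Tam: $1,678,394 | Ibarra: $691,103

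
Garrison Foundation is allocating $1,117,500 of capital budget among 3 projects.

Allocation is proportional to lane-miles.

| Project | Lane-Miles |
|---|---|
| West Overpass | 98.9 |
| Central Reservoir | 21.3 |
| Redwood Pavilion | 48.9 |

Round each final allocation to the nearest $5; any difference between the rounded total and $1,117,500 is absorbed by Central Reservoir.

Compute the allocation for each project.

Sum of lane-miles: 169.1.
Raw shares: West Overpass 98.9/169.1 × $1,117,500 = 653,582.20; Central Reservoir 21.3/169.1 × $1,117,500 = 140,761.38; Redwood Pavilion 48.9/169.1 × $1,117,500 = 323,156.42.
After rounding ($5): West Overpass $653,580; Central Reservoir $140,760; Redwood Pavilion $323,155. Sum = $1,117,495.
Difference $1,117,500 − $1,117,495 = +$5 applied to Central Reservoir: Central Reservoir becomes $140,765.

West Overpass: $653,580 · Central Reservoir: $140,765 · Redwood Pavilion: $323,155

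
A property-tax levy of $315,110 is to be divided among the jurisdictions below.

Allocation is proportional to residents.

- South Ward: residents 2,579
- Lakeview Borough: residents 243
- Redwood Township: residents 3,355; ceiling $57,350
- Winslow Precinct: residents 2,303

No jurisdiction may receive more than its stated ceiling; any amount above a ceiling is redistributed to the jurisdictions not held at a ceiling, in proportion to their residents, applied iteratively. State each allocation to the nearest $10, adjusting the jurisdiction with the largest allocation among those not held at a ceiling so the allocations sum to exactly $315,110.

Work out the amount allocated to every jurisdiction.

South Ward: $129,710; Lakeview Borough: $12,220; Redwood Township: $57,350; Winslow Precinct: $115,830

Combined residents = 8,480.
Unconstrained shares: South Ward 95,833.57; Lakeview Borough 9,029.69; Redwood Township 124,669.11; Winslow Precinct 85,577.63.
Held at cap: Redwood Township ($57,350); balance $257,760 reallocated over remaining residents 5,125.
Redistributed shares: South Ward 129,709.86 → $129,710; Lakeview Borough 12,221.60 → $12,220; Winslow Precinct 115,828.54 → $115,830.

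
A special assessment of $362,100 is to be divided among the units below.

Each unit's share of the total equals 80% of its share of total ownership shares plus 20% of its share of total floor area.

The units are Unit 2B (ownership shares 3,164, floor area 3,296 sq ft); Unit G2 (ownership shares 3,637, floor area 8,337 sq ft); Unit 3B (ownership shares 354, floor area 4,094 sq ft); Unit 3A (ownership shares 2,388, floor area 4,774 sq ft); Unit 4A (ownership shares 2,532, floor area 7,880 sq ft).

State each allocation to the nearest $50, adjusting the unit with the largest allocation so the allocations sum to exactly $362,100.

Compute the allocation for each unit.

Unit 2B: $84,300 | Unit G2: $108,550 | Unit 3B: $18,950 | Unit 3A: $69,450 | Unit 4A: $80,850

Ownership shares total 12,075; floor area total 28,381.
Composite weights (80% ownership shares + 20% floor area): Unit 2B 0.2328; Unit G2 0.2997; Unit 3B 0.0523; Unit 3A 0.1919; Unit 4A 0.2233.
Raw shares: Unit 2B 84,314.98; Unit G2 108,525.44; Unit 3B 18,939.17; Unit 3A 69,470.12; Unit 4A 80,850.29.
At nearest $50: Unit 2B $84,300; Unit G2 $108,550; Unit 3B $18,950; Unit 3A $69,450; Unit 4A $80,850. Sum = $362,100.
No rounding difference to absorb.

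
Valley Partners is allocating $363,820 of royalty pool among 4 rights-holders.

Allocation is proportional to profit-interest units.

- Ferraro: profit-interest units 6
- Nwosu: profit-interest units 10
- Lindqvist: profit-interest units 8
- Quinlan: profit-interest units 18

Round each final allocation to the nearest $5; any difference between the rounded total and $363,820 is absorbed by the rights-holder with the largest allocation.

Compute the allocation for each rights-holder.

Combined profit-interest units = 42.
Proportional shares: Ferraro 6/42 × $363,820 = 51,974.29; Nwosu 10/42 × $363,820 = 86,623.81; Lindqvist 8/42 × $363,820 = 69,299.05; Quinlan 18/42 × $363,820 = 155,922.86.
After rounding ($5): Ferraro $51,975; Nwosu $86,625; Lindqvist $69,300; Quinlan $155,925. Sum = $363,825.
Difference $363,820 − $363,825 = −$5 applied to largest allocation (Quinlan): Quinlan becomes $155,920.

Ferraro: $51,975 · Nwosu: $86,625 · Lindqvist: $69,300 · Quinlan: $155,920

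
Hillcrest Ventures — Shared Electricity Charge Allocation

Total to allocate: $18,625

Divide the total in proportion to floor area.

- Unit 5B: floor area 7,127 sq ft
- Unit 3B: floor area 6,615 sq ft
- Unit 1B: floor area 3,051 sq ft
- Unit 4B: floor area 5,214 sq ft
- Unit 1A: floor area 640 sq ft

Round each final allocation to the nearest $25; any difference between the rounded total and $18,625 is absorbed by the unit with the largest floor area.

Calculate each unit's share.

Unit 5B: $5,850; Unit 3B: $5,450; Unit 1B: $2,500; Unit 4B: $4,300; Unit 1A: $525

Sum of floor area: 7,127 + 6,615 + 3,051 + 5,214 + 640 = 22,647.
Proportional shares: Unit 5B 5,861.28; Unit 3B 5,440.21; Unit 1B 2,509.16; Unit 4B 4,288.02; Unit 1A 526.34.
At nearest $25: Unit 5B $5,850; Unit 3B $5,450; Unit 1B $2,500; Unit 4B $4,300; Unit 1A $525. Sum = $18,625.
Rounded total matches; no reconciliation needed.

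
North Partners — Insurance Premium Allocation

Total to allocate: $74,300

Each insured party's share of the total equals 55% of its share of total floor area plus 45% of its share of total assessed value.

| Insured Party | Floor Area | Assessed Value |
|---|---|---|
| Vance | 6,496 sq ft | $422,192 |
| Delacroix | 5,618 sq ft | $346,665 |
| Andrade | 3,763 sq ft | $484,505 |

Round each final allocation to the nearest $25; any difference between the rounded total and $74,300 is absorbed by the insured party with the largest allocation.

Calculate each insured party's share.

Vance: $28,000; Delacroix: $23,700; Andrade: $22,600

Totals — floor area 15,877, assessed value 1,253,362.
Composite weights (55% floor area + 45% assessed value): Vance 0.3766; Delacroix 0.3191; Andrade 0.3043.
Proportional shares: Vance 27,982.22; Delacroix 23,707.61; Andrade 22,610.17.
After rounding ($25): Vance $27,975; Delacroix $23,700; Andrade $22,600. Sum = $74,275.
Difference $74,300 − $74,275 = +$25 applied to largest allocation (Vance): Vance becomes $28,000.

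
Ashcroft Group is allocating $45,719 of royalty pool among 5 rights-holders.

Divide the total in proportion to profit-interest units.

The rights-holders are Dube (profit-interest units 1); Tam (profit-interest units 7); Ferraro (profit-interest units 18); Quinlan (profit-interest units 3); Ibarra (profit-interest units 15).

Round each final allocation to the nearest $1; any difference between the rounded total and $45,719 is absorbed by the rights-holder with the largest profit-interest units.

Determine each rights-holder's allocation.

Dube: $1,039 · Tam: $7,273 · Ferraro: $18,704 · Quinlan: $3,117 · Ibarra: $15,586

Total profit-interest units = 1 + 7 + 18 + 3 + 15 = 44.
Unrounded shares: Dube 1,039.07; Tam 7,273.48; Ferraro 18,703.23; Quinlan 3,117.20; Ibarra 15,586.02.
At nearest $1: Dube $1,039; Tam $7,273; Ferraro $18,703; Quinlan $3,117; Ibarra $15,586. Sum = $45,718.
Difference $45,719 − $45,718 = +$1 applied to largest profit-interest units (Ferraro): Ferraro becomes $18,704.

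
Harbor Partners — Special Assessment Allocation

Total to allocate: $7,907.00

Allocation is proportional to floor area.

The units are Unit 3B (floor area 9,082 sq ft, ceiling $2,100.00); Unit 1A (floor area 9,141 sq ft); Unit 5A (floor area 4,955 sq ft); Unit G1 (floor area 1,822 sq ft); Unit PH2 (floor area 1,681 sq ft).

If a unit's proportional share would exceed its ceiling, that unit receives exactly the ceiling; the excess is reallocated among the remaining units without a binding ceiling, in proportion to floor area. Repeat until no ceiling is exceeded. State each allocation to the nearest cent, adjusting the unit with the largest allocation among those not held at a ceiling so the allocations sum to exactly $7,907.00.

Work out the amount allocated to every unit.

Unit 3B: $2,100.00 | Unit 1A: $3,016.18 | Unit 5A: $1,634.96 | Unit G1: $601.19 | Unit PH2: $554.67

Floor area total: 26,681.
Proportional shares (ignoring caps): Unit 3B 2,691.4799; Unit 1A 2,708.9647; Unit 5A 1,468.4302; Unit G1 539.9555; Unit PH2 498.1697.
Held at cap: Unit 3B ($2,100.00); remaining pool $5,807.00 reallocated over remaining floor area 17,599.
Shares after redistribution: Unit 1A 3,016.1820 → $3,016.18; Unit 5A 1,634.9614 → $1,634.96; Unit G1 601.1906 → $601.19; Unit PH2 554.6660 → $554.67.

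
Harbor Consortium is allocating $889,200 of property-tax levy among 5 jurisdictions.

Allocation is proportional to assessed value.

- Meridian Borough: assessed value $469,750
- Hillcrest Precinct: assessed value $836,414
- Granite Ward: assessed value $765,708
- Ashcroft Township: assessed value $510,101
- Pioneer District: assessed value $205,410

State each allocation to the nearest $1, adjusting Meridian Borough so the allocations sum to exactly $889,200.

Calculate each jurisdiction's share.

Meridian Borough: $149,853 · Hillcrest Precinct: $266,824 · Granite Ward: $244,268 · Ashcroft Township: $162,727 · Pioneer District: $65,528

Total assessed value = 2,787,383.
Unrounded shares: Meridian Borough 469,750/2,787,383 × $889,200 = 149,854.43; Hillcrest Precinct 836,414/2,787,383 × $889,200 = 266,823.51; Granite Ward 765,708/2,787,383 × $889,200 = 244,267.67; Ashcroft Township 510,101/2,787,383 × $889,200 = 162,726.76; Pioneer District 205,410/2,787,383 × $889,200 = 65,527.62.
Rounded to nearest $1: Meridian Borough $149,854; Hillcrest Precinct $266,824; Granite Ward $244,268; Ashcroft Township $162,727; Pioneer District $65,528. Sum = $889,201.
Difference $889,200 − $889,201 = −$1 applied to Meridian Borough: Meridian Borough becomes $149,853.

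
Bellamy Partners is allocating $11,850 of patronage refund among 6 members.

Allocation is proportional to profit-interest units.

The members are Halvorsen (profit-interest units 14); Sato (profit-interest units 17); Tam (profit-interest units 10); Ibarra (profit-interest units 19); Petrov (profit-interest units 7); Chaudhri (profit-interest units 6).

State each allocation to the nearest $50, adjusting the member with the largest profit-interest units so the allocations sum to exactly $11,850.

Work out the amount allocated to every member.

Profit-interest units total: 73.
Raw shares: Halvorsen 14/73 × $11,850 = 2,272.60; Sato 17/73 × $11,850 = 2,759.59; Tam 10/73 × $11,850 = 1,623.29; Ibarra 19/73 × $11,850 = 3,084.25; Petrov 7/73 × $11,850 = 1,136.30; Chaudhri 6/73 × $11,850 = 973.97.
After rounding ($50): Halvorsen $2,250; Sato $2,750; Tam $1,600; Ibarra $3,100; Petrov $1,150; Chaudhri $950. Sum = $11,800.
Difference $11,850 − $11,800 = +$50 applied to largest profit-interest units (Ibarra): Ibarra becomes $3,150.

Halvorsen: $2,250 | Sato: $2,750 | Tam: $1,600 | Ibarra: $3,150 | Petrov: $1,150 | Chaudhri: $950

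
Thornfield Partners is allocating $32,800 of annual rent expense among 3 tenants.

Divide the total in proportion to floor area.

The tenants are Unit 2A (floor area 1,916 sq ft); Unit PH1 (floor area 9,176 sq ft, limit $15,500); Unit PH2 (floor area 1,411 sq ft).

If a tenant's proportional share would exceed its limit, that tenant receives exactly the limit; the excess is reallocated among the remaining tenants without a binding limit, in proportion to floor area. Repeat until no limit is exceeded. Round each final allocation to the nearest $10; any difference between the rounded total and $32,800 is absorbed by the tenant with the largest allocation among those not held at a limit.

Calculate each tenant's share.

Combined floor area = 12,503.
Proportional shares (ignoring caps): Unit 2A 5,026.38; Unit PH1 24,072.05; Unit PH2 3,701.58.
Cap binds for Unit PH1 ($15,500); balance $17,300 reallocated over remaining floor area 3,327.
Redistributed shares: Unit 2A 9,962.97 → $9,960; Unit PH2 7,337.03 → $7,340.

Unit 2A: $9,960 | Unit PH1: $15,500 | Unit PH2: $7,340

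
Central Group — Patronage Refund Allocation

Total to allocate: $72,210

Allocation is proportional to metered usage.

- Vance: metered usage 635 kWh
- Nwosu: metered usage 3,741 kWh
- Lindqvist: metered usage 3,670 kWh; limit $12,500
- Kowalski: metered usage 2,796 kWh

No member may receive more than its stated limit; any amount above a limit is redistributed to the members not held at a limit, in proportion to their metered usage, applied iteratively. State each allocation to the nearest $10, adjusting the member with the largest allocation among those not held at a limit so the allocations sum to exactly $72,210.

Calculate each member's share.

Vance: $5,290 | Nwosu: $31,140 | Lindqvist: $12,500 | Kowalski: $23,280

Sum of metered usage: 10,842.
Proportional shares (ignoring caps): Vance 4,229.23; Nwosu 24,915.85; Lindqvist 24,442.97; Kowalski 18,621.95.
Capped: Lindqvist ($12,500); remaining pool $59,710 reallocated over remaining metered usage 7,172.
Remaining shares: Vance 5,286.65 → $5,290; Nwosu 31,145.44 → $31,150; Kowalski 23,277.91 → $23,280.
Rounding difference −$10 applied to Nwosu → $31,140.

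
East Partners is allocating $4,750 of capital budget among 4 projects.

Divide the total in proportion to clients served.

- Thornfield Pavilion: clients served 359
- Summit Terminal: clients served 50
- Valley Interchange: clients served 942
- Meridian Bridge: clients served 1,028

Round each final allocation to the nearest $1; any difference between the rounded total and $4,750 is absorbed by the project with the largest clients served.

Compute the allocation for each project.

Total clients served = 2,379.
Raw shares: Thornfield Pavilion 359/2,379 × $4,750 = 716.79; Summit Terminal 50/2,379 × $4,750 = 99.83; Valley Interchange 942/2,379 × $4,750 = 1,880.83; Meridian Bridge 1,028/2,379 × $4,750 = 2,052.54.
At nearest $1: Thornfield Pavilion $717; Summit Terminal $100; Valley Interchange $1,881; Meridian Bridge $2,053. Sum = $4,751.
Difference $4,750 − $4,751 = −$1 applied to largest clients served (Meridian Bridge): Meridian Bridge becomes $2,052.

Thornfield Pavilion: $717; Summit Terminal: $100; Valley Interchange: $1,881; Meridian Bridge: $2,052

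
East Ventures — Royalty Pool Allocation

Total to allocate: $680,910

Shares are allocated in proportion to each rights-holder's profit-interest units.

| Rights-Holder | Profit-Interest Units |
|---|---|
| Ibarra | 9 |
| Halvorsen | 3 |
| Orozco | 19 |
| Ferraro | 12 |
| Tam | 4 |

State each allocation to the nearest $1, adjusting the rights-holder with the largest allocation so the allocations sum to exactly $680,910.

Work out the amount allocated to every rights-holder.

Combined profit-interest units = 47.
Raw shares: Ibarra 9/47 × $680,910 = 130,387.02; Halvorsen 3/47 × $680,910 = 43,462.34; Orozco 19/47 × $680,910 = 275,261.49; Ferraro 12/47 × $680,910 = 173,849.36; Tam 4/47 × $680,910 = 57,949.79.
Rounded to nearest $1: Ibarra $130,387; Halvorsen $43,462; Orozco $275,261; Ferraro $173,849; Tam $57,950. Sum = $680,909.
Difference $680,910 − $680,909 = +$1 applied to largest allocation (Orozco): Orozco becomes $275,262.

Ibarra: $130,387 · Halvorsen: $43,462 · Orozco: $275,262 · Ferraro: $173,849 · Tam: $57,950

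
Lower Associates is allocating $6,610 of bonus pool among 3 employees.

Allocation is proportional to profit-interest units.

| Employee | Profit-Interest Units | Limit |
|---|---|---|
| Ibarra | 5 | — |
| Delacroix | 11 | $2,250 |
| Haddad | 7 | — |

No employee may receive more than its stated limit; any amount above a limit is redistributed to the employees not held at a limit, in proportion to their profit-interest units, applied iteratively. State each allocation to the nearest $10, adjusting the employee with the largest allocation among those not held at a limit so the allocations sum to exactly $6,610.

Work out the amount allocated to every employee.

Profit-interest units total: 23.
Proportional shares (ignoring caps): Ibarra 1,436.96; Delacroix 3,161.30; Haddad 2,011.74.
Capped: Delacroix ($2,250); residual $4,360 reallocated over remaining profit-interest units 12.
Shares after redistribution: Ibarra 1,816.67 → $1,820; Haddad 2,543.33 → $2,540.

Ibarra: $1,820 · Delacroix: $2,250 · Haddad: $2,540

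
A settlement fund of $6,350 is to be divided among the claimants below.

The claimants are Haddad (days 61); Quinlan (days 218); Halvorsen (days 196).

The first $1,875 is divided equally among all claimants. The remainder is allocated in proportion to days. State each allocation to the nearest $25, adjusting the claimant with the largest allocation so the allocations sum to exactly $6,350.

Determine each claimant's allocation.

$1,875 shared equally gives $625 per claimant.
Remainder $4,475 by days (total 475): Haddad 574.68 → $575; Quinlan 2,053.79 → $2,050; Halvorsen 1,846.53 → $1,850.
Totals: Haddad $625 + $575 = $1,200; Quinlan $625 + $2,050 = $2,675; Halvorsen $625 + $1,850 = $2,475.

Haddad: $1,200 | Quinlan: $2,675 | Halvorsen: $2,475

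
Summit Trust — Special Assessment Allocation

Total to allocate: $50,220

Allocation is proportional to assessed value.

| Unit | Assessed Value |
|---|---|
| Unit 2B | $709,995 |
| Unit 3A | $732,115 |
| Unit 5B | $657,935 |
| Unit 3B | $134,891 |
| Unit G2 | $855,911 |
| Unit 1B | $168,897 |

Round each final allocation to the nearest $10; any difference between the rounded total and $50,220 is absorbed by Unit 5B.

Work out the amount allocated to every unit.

Unit 2B: $10,940; Unit 3A: $11,280; Unit 5B: $10,130; Unit 3B: $2,080; Unit G2: $13,190; Unit 1B: $2,600

Sum of assessed value: 3,259,744.
Pro-rata amounts: Unit 2B 709,995/3,259,744 × $50,220 = 10,938.27; Unit 3A 732,115/3,259,744 × $50,220 = 11,279.05; Unit 5B 657,935/3,259,744 × $50,220 = 10,136.22; Unit 3B 134,891/3,259,744 × $50,220 = 2,078.15; Unit G2 855,911/3,259,744 × $50,220 = 13,186.27; Unit 1B 168,897/3,259,744 × $50,220 = 2,602.05.
After rounding ($10): Unit 2B $10,940; Unit 3A $11,280; Unit 5B $10,140; Unit 3B $2,080; Unit G2 $13,190; Unit 1B $2,600. Sum = $50,230.
Difference $50,220 − $50,230 = −$10 applied to Unit 5B: Unit 5B becomes $10,130.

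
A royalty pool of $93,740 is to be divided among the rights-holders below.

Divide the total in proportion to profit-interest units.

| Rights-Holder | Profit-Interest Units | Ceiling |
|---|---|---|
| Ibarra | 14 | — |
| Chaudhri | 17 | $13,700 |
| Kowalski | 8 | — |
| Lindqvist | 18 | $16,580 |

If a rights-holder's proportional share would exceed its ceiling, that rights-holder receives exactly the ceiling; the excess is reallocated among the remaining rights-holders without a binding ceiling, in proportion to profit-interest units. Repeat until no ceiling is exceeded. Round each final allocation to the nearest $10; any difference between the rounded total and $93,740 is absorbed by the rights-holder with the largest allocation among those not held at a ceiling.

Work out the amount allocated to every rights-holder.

Ibarra: $40,380 | Chaudhri: $13,700 | Kowalski: $23,080 | Lindqvist: $16,580

Combined profit-interest units = 57.
Unconstrained shares: Ibarra 23,023.86; Chaudhri 27,957.54; Kowalski 13,156.49; Lindqvist 29,602.11.
Cap binds for Chaudhri ($13,700), Lindqvist ($16,580); balance $63,460 reallocated over remaining profit-interest units 22.
Shares after redistribution: Ibarra 40,383.64 → $40,380; Kowalski 23,076.36 → $23,080.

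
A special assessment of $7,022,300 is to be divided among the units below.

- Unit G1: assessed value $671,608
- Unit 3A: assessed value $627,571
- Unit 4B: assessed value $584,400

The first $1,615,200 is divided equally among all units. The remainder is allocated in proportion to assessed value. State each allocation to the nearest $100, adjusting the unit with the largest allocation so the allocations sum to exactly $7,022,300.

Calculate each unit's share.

$1,615,200 shared equally gives $538,400 per unit.
Remainder $5,407,100 by assessed value (total 1,883,579): Unit G1 1,927,952.91 → $1,928,000; Unit 3A 1,801,538.01 → $1,801,500; Unit 4B 1,677,609.08 → $1,677,600.
Totals: Unit G1 $538,400 + $1,928,000 = $2,466,400; Unit 3A $538,400 + $1,801,500 = $2,339,900; Unit 4B $538,400 + $1,677,600 = $2,216,000.

Unit G1: $2,466,400; Unit 3A: $2,339,900; Unit 4B: $2,216,000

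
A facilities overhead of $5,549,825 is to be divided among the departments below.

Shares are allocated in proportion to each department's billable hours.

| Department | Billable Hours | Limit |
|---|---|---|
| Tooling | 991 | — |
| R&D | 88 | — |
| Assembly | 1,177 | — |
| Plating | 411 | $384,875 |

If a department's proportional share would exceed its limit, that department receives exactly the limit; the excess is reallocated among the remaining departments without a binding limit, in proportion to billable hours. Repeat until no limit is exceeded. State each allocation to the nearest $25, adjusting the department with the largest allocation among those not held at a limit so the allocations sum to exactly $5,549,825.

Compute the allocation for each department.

Billable hours total: 2,667.
Unconstrained shares: Tooling 2,062,195.94; R&D 183,121.33; Assembly 2,449,247.85; Plating 855,259.87.
Capped: Plating ($384,875); balance $5,164,950 reallocated over remaining billable hours 2,256.
Remaining shares: Tooling 2,268,823.34 → $2,268,825; R&D 201,469.68 → $201,475; Assembly 2,694,656.98 → $2,694,650.

Tooling: $2,268,825; R&D: $201,475; Assembly: $2,694,650; Plating: $384,875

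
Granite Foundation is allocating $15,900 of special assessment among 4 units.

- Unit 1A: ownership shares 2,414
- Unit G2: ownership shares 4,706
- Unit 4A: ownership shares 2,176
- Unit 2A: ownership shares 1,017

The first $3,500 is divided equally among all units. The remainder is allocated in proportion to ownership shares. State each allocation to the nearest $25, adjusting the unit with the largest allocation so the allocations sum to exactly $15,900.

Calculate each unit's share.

Unit 1A: $3,775 · Unit G2: $6,525 · Unit 4A: $3,500 · Unit 2A: $2,100

First tranche $3,500 split equally: $875 each.
Remainder $12,400 by ownership shares (total 10,313): Unit 1A 2,902.51 → $2,900; Unit G2 5,658.33 → $5,650; Unit 4A 2,616.35 → $2,625; Unit 2A 1,222.81 → $1,225.
Totals: Unit 1A $875 + $2,900 = $3,775; Unit G2 $875 + $5,650 = $6,525; Unit 4A $875 + $2,625 = $3,500; Unit 2A $875 + $1,225 = $2,100.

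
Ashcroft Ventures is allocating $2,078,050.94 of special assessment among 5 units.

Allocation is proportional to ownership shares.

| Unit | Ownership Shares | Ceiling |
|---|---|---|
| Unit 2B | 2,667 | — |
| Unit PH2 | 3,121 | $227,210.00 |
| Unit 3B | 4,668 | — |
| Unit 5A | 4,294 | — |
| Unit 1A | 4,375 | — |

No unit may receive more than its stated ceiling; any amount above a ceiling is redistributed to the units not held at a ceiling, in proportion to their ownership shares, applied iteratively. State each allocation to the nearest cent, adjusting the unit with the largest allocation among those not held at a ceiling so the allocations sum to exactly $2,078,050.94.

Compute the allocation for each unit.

Unit 2B: $308,434.94; Unit PH2: $227,210.00; Unit 3B: $539,847.88; Unit 5A: $496,595.29; Unit 1A: $505,962.83

Total ownership shares = 19,125.
Proportional shares (ignoring caps): Unit 2B 289,786.2409; Unit PH2 339,116.1822; Unit 3B 507,207.4137; Unit 5A 466,569.9731; Unit 1A 475,371.1301.
Cap binds for Unit PH2 ($227,210.00); balance $1,850,840.94 reallocated over remaining ownership shares 16,004.
Remaining shares: Unit 2B 308,434.9405 → $308,434.94; Unit 3B 539,847.8823 → $539,847.88; Unit 5A 496,595.2885 → $496,595.29; Unit 1A 505,962.8288 → $505,962.83.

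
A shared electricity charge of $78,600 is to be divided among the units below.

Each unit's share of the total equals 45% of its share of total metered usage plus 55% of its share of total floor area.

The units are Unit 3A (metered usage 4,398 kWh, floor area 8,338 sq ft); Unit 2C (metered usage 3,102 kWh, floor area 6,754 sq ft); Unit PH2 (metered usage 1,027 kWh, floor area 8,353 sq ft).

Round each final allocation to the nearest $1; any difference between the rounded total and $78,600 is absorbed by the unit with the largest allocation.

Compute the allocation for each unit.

Metered usage total 8,527; floor area total 23,445.
Blended shares (45% metered usage + 55% floor area): Unit 3A 0.4277; Unit 2C 0.3221; Unit PH2 0.2502.
Raw shares: Unit 3A 33,617.26; Unit 2C 25,320.73; Unit PH2 19,662.01.
At nearest $1: Unit 3A $33,617; Unit 2C $25,321; Unit PH2 $19,662. Sum = $78,600.
Rounded total matches; no reconciliation needed.

Unit 3A: $33,617; Unit 2C: $25,321; Unit PH2: $19,662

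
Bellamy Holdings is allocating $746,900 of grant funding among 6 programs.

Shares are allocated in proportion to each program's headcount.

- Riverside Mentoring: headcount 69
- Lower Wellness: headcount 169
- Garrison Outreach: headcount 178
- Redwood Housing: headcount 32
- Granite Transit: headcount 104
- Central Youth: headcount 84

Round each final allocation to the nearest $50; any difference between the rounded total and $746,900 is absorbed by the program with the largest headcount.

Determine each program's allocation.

Riverside Mentoring: $81,050 · Lower Wellness: $198,450 · Garrison Outreach: $209,000 · Redwood Housing: $37,600 · Granite Transit: $122,150 · Central Youth: $98,650

Sum of headcount: 636.
Raw shares: Riverside Mentoring 69/636 × $746,900 = 81,031.60; Lower Wellness 169/636 × $746,900 = 198,468.71; Garrison Outreach 178/636 × $746,900 = 209,038.05; Redwood Housing 32/636 × $746,900 = 37,579.87; Granite Transit 104/636 × $746,900 = 122,134.59; Central Youth 84/636 × $746,900 = 98,647.17.
At nearest $50: Riverside Mentoring $81,050; Lower Wellness $198,450; Garrison Outreach $209,050; Redwood Housing $37,600; Granite Transit $122,150; Central Youth $98,650. Sum = $746,950.
Difference $746,900 − $746,950 = −$50 applied to largest headcount (Garrison Outreach): Garrison Outreach becomes $209,000.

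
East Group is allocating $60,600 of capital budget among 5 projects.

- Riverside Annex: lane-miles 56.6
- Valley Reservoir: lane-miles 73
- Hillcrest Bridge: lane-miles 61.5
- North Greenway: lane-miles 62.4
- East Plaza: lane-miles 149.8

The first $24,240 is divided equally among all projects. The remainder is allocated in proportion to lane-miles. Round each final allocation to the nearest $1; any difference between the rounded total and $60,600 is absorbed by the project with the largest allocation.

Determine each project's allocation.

$24,240 shared equally gives $4,848 per project.
Remainder $36,360 by lane-miles (total 403.3): Riverside Annex 5,102.84 → $5,103; Valley Reservoir 6,581.40 → $6,581; Hillcrest Bridge 5,544.61 → $5,545; North Greenway 5,625.75 → $5,626; East Plaza 13,505.40 → $13,505.
Totals: Riverside Annex $4,848 + $5,103 = $9,951; Valley Reservoir $4,848 + $6,581 = $11,429; Hillcrest Bridge $4,848 + $5,545 = $10,393; North Greenway $4,848 + $5,626 = $10,474; East Plaza $4,848 + $13,505 = $18,353.

Riverside Annex: $9,951 | Valley Reservoir: $11,429 | Hillcrest Bridge: $10,393 | North Greenway: $10,474 | East Plaza: $18,353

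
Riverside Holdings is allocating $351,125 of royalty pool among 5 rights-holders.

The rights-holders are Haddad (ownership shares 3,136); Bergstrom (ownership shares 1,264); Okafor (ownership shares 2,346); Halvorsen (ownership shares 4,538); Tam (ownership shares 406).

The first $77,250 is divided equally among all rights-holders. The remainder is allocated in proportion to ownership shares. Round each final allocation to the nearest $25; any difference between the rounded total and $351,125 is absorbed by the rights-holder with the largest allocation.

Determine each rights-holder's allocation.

Haddad: $88,925 · Bergstrom: $45,075 · Okafor: $70,400 · Halvorsen: $121,775 · Tam: $24,950

First tranche $77,250 split equally: $15,450 each.
Remainder $273,875 by ownership shares (total 11,690): Haddad 73,470.66 → $73,475; Bergstrom 29,613.17 → $29,625; Okafor 54,962.43 → $54,950; Halvorsen 106,316.92 → $106,325; Tam 9,511.83 → $9,500.
Totals: Haddad $15,450 + $73,475 = $88,925; Bergstrom $15,450 + $29,625 = $45,075; Okafor $15,450 + $54,950 = $70,400; Halvorsen $15,450 + $106,325 = $121,775; Tam $15,450 + $9,500 = $24,950.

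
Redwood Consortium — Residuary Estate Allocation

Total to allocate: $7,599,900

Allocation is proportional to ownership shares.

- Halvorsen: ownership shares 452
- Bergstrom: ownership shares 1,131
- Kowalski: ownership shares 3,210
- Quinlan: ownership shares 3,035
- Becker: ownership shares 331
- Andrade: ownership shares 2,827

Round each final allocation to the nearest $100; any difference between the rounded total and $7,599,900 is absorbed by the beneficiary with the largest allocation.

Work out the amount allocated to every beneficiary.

Halvorsen: $312,700 | Bergstrom: $782,400 | Kowalski: $2,220,500 | Quinlan: $2,099,600 | Becker: $229,000 | Andrade: $1,955,700

Ownership shares total: 10,986.
Pro-rata amounts: Halvorsen 452/10,986 × $7,599,900 = 312,684.76; Bergstrom 1,131/10,986 × $7,599,900 = 782,403.69; Kowalski 3,210/10,986 × $7,599,900 = 2,220,615.24; Quinlan 3,035/10,986 × $7,599,900 = 2,099,553.66; Becker 331/10,986 × $7,599,900 = 228,979.33; Andrade 2,827/10,986 × $7,599,900 = 1,955,663.33.
At nearest $100: Halvorsen $312,700; Bergstrom $782,400; Kowalski $2,220,600; Quinlan $2,099,600; Becker $229,000; Andrade $1,955,700. Sum = $7,600,000.
Difference $7,599,900 − $7,600,000 = −$100 applied to largest allocation (Kowalski): Kowalski becomes $2,220,500.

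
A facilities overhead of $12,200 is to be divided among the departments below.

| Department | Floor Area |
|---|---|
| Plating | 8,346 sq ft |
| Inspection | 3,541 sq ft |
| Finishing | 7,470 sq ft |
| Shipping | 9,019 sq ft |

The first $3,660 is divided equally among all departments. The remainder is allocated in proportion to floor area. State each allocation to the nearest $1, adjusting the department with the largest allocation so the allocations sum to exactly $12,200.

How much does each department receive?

Plating: $3,427 | Inspection: $1,981 | Finishing: $3,163 | Shipping: $3,629

First tranche $3,660 split equally: $915 each.
Remainder $8,540 by floor area (total 28,376): Plating 2,511.80 → $2,512; Inspection 1,065.69 → $1,066; Finishing 2,248.16 → $2,248; Shipping 2,714.35 → $2,714.
Totals: Plating $915 + $2,512 = $3,427; Inspection $915 + $1,066 = $1,981; Finishing $915 + $2,248 = $3,163; Shipping $915 + $2,714 = $3,629.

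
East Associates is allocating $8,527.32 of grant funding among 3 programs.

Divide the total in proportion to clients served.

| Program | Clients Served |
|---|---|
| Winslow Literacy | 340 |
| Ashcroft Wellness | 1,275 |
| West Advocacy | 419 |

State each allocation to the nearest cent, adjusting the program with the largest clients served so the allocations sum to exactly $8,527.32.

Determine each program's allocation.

Winslow Literacy: $1,425.41 | Ashcroft Wellness: $5,345.30 | West Advocacy: $1,756.61

Clients served total: 340 + 1,275 + 419 = 2,034.
Pro-rata amounts: Winslow Literacy 1,425.4124; Ashcroft Wellness 5,345.2965; West Advocacy 1,756.6112.
After rounding (cent): Winslow Literacy $1,425.41; Ashcroft Wellness $5,345.30; West Advocacy $1,756.61. Sum = $8,527.32.
Sum already equals the total — no adjustment.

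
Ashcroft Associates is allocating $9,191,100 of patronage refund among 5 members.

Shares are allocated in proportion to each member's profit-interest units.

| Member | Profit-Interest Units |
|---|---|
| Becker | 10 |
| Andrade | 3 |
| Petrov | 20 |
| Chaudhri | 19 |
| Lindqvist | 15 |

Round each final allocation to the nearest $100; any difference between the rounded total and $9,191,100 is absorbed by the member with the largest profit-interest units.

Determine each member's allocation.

Becker: $1,371,800 · Andrade: $411,500 · Petrov: $2,743,700 · Chaudhri: $2,606,400 · Lindqvist: $2,057,700

Profit-interest units total: 67.
Proportional shares: Becker 10/67 × $9,191,100 = 1,371,805.97; Andrade 3/67 × $9,191,100 = 411,541.79; Petrov 20/67 × $9,191,100 = 2,743,611.94; Chaudhri 19/67 × $9,191,100 = 2,606,431.34; Lindqvist 15/67 × $9,191,100 = 2,057,708.96.
Rounded to nearest $100: Becker $1,371,800; Andrade $411,500; Petrov $2,743,600; Chaudhri $2,606,400; Lindqvist $2,057,700. Sum = $9,191,000.
Difference $9,191,100 − $9,191,000 = +$100 applied to largest profit-interest units (Petrov): Petrov becomes $2,743,700.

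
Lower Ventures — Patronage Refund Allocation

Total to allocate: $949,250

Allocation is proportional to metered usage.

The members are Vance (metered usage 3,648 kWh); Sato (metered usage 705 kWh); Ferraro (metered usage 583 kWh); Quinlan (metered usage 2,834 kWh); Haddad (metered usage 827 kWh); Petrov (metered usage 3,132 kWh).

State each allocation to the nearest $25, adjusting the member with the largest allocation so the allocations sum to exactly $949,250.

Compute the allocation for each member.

Vance: $295,275; Sato: $57,050; Ferraro: $47,175; Quinlan: $229,350; Haddad: $66,925; Petrov: $253,475

Combined metered usage = 11,729.
Raw shares: Vance 3,648/11,729 × $949,250 = 295,239.49; Sato 705/11,729 × $949,250 = 57,056.97; Ferraro 583/11,729 × $949,250 = 47,183.29; Quinlan 2,834/11,729 × $949,250 = 229,360.94; Haddad 827/11,729 × $949,250 = 66,930.66; Petrov 3,132/11,729 × $949,250 = 253,478.64.
Rounded to nearest $25: Vance $295,250; Sato $57,050; Ferraro $47,175; Quinlan $229,350; Haddad $66,925; Petrov $253,475. Sum = $949,225.
Difference $949,250 − $949,225 = +$25 applied to largest allocation (Vance): Vance becomes $295,275.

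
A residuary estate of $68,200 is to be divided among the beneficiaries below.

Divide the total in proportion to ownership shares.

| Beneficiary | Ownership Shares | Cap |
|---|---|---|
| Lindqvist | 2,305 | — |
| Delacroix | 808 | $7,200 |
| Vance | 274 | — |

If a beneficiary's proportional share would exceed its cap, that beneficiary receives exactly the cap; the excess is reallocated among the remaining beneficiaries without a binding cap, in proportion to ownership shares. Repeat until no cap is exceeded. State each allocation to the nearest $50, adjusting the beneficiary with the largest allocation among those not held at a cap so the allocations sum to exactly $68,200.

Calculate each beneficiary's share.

Combined ownership shares = 3,387.
Unconstrained shares: Lindqvist 46,413.05; Delacroix 16,269.74; Vance 5,517.21.
Held at cap: Delacroix ($7,200); remaining pool $61,000 reallocated over remaining ownership shares 2,579.
Redistributed shares: Lindqvist 54,519.19 → $54,500; Vance 6,480.81 → $6,500.

Lindqvist: $54,500 · Delacroix: $7,200 · Vance: $6,500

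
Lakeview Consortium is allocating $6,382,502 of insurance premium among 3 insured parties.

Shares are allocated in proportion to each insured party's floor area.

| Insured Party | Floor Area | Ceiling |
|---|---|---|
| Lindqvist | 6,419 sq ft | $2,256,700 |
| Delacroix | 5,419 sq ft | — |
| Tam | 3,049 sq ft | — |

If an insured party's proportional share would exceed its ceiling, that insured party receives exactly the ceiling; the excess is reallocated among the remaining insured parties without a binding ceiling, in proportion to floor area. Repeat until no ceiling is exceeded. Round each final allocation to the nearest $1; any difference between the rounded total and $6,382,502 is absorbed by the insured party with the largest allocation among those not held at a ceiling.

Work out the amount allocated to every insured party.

Floor area total: 14,887.
Unconstrained shares: Lindqvist 2,752,017.22; Delacroix 2,323,287.32; Tam 1,307,197.46.
Held at cap: Lindqvist ($2,256,700); residual $4,125,802 reallocated over remaining floor area 8,468.
Remaining shares: Delacroix 2,640,259.92 → $2,640,260; Tam 1,485,542.08 → $1,485,542.

Lindqvist: $2,256,700 | Delacroix: $2,640,260 | Tam: $1,485,542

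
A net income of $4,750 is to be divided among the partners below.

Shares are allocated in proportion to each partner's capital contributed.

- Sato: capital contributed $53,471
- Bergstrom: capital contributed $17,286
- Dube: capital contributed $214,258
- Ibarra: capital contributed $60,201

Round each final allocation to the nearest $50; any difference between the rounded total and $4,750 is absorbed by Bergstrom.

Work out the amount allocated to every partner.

Combined capital contributed = 345,216.
Pro-rata amounts: Sato 53,471/345,216 × $4,750 = 735.73; Bergstrom 17,286/345,216 × $4,750 = 237.85; Dube 214,258/345,216 × $4,750 = 2,948.08; Ibarra 60,201/345,216 × $4,750 = 828.34.
Rounded to nearest $50: Sato $750; Bergstrom $250; Dube $2,950; Ibarra $850. Sum = $4,800.
Difference $4,750 − $4,800 = −$50 applied to Bergstrom: Bergstrom becomes $200.

Sato: $750; Bergstrom: $200; Dube: $2,950; Ibarra: $850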